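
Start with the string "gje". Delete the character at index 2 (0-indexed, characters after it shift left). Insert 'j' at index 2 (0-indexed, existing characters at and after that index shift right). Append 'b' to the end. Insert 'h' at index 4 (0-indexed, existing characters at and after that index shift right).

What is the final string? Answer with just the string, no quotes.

Applying each edit step by step:
Start: "gje"
Op 1 (delete idx 2 = 'e'): "gje" -> "gj"
Op 2 (insert 'j' at idx 2): "gj" -> "gjj"
Op 3 (append 'b'): "gjj" -> "gjjb"
Op 4 (insert 'h' at idx 4): "gjjb" -> "gjjbh"

Answer: gjjbh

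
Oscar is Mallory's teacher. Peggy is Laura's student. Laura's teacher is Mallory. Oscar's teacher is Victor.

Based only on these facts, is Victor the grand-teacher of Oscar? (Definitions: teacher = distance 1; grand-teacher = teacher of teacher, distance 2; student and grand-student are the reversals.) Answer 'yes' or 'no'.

Answer: no

Derivation:
Reconstructing the teacher chain from the given facts:
  Victor -> Oscar -> Mallory -> Laura -> Peggy
(each arrow means 'teacher of the next')
Positions in the chain (0 = top):
  position of Victor: 0
  position of Oscar: 1
  position of Mallory: 2
  position of Laura: 3
  position of Peggy: 4

Victor is at position 0, Oscar is at position 1; signed distance (j - i) = 1.
'grand-teacher' requires j - i = 2. Actual distance is 1, so the relation does NOT hold.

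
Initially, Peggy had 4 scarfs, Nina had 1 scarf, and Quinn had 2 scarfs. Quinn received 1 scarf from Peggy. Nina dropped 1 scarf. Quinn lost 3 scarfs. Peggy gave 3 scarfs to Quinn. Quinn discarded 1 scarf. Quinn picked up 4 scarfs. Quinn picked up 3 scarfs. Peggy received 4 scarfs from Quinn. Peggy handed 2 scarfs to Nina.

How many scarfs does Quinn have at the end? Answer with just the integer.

Tracking counts step by step:
Start: Peggy=4, Nina=1, Quinn=2
Event 1 (Peggy -> Quinn, 1): Peggy: 4 -> 3, Quinn: 2 -> 3. State: Peggy=3, Nina=1, Quinn=3
Event 2 (Nina -1): Nina: 1 -> 0. State: Peggy=3, Nina=0, Quinn=3
Event 3 (Quinn -3): Quinn: 3 -> 0. State: Peggy=3, Nina=0, Quinn=0
Event 4 (Peggy -> Quinn, 3): Peggy: 3 -> 0, Quinn: 0 -> 3. State: Peggy=0, Nina=0, Quinn=3
Event 5 (Quinn -1): Quinn: 3 -> 2. State: Peggy=0, Nina=0, Quinn=2
Event 6 (Quinn +4): Quinn: 2 -> 6. State: Peggy=0, Nina=0, Quinn=6
Event 7 (Quinn +3): Quinn: 6 -> 9. State: Peggy=0, Nina=0, Quinn=9
Event 8 (Quinn -> Peggy, 4): Quinn: 9 -> 5, Peggy: 0 -> 4. State: Peggy=4, Nina=0, Quinn=5
Event 9 (Peggy -> Nina, 2): Peggy: 4 -> 2, Nina: 0 -> 2. State: Peggy=2, Nina=2, Quinn=5

Quinn's final count: 5

Answer: 5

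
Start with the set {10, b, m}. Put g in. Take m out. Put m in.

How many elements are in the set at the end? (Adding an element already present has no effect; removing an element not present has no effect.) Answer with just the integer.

Tracking the set through each operation:
Start: {10, b, m}
Event 1 (add g): added. Set: {10, b, g, m}
Event 2 (remove m): removed. Set: {10, b, g}
Event 3 (add m): added. Set: {10, b, g, m}

Final set: {10, b, g, m} (size 4)

Answer: 4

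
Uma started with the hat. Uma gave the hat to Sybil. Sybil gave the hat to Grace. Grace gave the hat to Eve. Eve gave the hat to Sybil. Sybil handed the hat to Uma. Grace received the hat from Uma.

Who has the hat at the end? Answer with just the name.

Answer: Grace

Derivation:
Tracking the hat through each event:
Start: Uma has the hat.
After event 1: Sybil has the hat.
After event 2: Grace has the hat.
After event 3: Eve has the hat.
After event 4: Sybil has the hat.
After event 5: Uma has the hat.
After event 6: Grace has the hat.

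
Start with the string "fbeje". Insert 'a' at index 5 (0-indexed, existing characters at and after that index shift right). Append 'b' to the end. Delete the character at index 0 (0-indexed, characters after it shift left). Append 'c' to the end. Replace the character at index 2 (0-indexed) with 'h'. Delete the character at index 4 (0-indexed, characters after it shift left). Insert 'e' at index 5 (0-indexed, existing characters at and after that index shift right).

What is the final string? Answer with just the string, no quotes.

Applying each edit step by step:
Start: "fbeje"
Op 1 (insert 'a' at idx 5): "fbeje" -> "fbejea"
Op 2 (append 'b'): "fbejea" -> "fbejeab"
Op 3 (delete idx 0 = 'f'): "fbejeab" -> "bejeab"
Op 4 (append 'c'): "bejeab" -> "bejeabc"
Op 5 (replace idx 2: 'j' -> 'h'): "bejeabc" -> "beheabc"
Op 6 (delete idx 4 = 'a'): "beheabc" -> "behebc"
Op 7 (insert 'e' at idx 5): "behebc" -> "behebec"

Answer: behebec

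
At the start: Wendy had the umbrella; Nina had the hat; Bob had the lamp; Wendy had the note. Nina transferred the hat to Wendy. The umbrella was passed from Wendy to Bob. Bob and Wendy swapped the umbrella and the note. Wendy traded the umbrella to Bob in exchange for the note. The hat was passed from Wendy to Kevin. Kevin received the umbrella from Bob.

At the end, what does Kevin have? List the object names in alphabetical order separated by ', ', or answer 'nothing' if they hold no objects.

Tracking all object holders:
Start: umbrella:Wendy, hat:Nina, lamp:Bob, note:Wendy
Event 1 (give hat: Nina -> Wendy). State: umbrella:Wendy, hat:Wendy, lamp:Bob, note:Wendy
Event 2 (give umbrella: Wendy -> Bob). State: umbrella:Bob, hat:Wendy, lamp:Bob, note:Wendy
Event 3 (swap umbrella<->note: now umbrella:Wendy, note:Bob). State: umbrella:Wendy, hat:Wendy, lamp:Bob, note:Bob
Event 4 (swap umbrella<->note: now umbrella:Bob, note:Wendy). State: umbrella:Bob, hat:Wendy, lamp:Bob, note:Wendy
Event 5 (give hat: Wendy -> Kevin). State: umbrella:Bob, hat:Kevin, lamp:Bob, note:Wendy
Event 6 (give umbrella: Bob -> Kevin). State: umbrella:Kevin, hat:Kevin, lamp:Bob, note:Wendy

Final state: umbrella:Kevin, hat:Kevin, lamp:Bob, note:Wendy
Kevin holds: hat, umbrella.

Answer: hat, umbrella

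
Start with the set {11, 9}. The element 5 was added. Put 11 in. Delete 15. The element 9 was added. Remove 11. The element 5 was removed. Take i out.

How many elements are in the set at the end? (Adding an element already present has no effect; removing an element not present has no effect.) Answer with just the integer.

Tracking the set through each operation:
Start: {11, 9}
Event 1 (add 5): added. Set: {11, 5, 9}
Event 2 (add 11): already present, no change. Set: {11, 5, 9}
Event 3 (remove 15): not present, no change. Set: {11, 5, 9}
Event 4 (add 9): already present, no change. Set: {11, 5, 9}
Event 5 (remove 11): removed. Set: {5, 9}
Event 6 (remove 5): removed. Set: {9}
Event 7 (remove i): not present, no change. Set: {9}

Final set: {9} (size 1)

Answer: 1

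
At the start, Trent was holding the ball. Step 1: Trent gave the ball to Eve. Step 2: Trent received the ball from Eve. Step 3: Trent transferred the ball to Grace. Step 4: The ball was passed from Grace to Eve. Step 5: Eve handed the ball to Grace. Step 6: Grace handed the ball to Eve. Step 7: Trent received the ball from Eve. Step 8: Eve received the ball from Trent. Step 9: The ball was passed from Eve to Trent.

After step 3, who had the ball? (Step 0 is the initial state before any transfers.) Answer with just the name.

Answer: Grace

Derivation:
Tracking the ball holder through step 3:
After step 0 (start): Trent
After step 1: Eve
After step 2: Trent
After step 3: Grace

At step 3, the holder is Grace.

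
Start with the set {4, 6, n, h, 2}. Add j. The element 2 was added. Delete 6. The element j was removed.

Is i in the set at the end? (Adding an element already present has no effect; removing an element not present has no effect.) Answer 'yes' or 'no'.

Tracking the set through each operation:
Start: {2, 4, 6, h, n}
Event 1 (add j): added. Set: {2, 4, 6, h, j, n}
Event 2 (add 2): already present, no change. Set: {2, 4, 6, h, j, n}
Event 3 (remove 6): removed. Set: {2, 4, h, j, n}
Event 4 (remove j): removed. Set: {2, 4, h, n}

Final set: {2, 4, h, n} (size 4)
i is NOT in the final set.

Answer: no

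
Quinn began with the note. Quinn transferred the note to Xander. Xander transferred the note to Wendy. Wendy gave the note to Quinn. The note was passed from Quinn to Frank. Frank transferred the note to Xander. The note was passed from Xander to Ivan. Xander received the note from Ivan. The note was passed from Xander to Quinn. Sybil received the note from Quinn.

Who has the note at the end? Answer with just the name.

Answer: Sybil

Derivation:
Tracking the note through each event:
Start: Quinn has the note.
After event 1: Xander has the note.
After event 2: Wendy has the note.
After event 3: Quinn has the note.
After event 4: Frank has the note.
After event 5: Xander has the note.
After event 6: Ivan has the note.
After event 7: Xander has the note.
After event 8: Quinn has the note.
After event 9: Sybil has the note.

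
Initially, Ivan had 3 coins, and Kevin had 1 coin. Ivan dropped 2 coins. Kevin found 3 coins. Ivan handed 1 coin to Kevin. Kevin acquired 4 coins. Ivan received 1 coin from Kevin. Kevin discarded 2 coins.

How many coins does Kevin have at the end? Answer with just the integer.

Tracking counts step by step:
Start: Ivan=3, Kevin=1
Event 1 (Ivan -2): Ivan: 3 -> 1. State: Ivan=1, Kevin=1
Event 2 (Kevin +3): Kevin: 1 -> 4. State: Ivan=1, Kevin=4
Event 3 (Ivan -> Kevin, 1): Ivan: 1 -> 0, Kevin: 4 -> 5. State: Ivan=0, Kevin=5
Event 4 (Kevin +4): Kevin: 5 -> 9. State: Ivan=0, Kevin=9
Event 5 (Kevin -> Ivan, 1): Kevin: 9 -> 8, Ivan: 0 -> 1. State: Ivan=1, Kevin=8
Event 6 (Kevin -2): Kevin: 8 -> 6. State: Ivan=1, Kevin=6

Kevin's final count: 6

Answer: 6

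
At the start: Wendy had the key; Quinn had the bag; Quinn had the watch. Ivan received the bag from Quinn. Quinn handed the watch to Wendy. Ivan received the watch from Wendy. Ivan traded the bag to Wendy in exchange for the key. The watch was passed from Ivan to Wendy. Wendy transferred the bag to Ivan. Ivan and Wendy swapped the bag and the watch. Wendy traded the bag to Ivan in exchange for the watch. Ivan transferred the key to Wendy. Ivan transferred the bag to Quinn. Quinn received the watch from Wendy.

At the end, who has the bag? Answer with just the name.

Tracking all object holders:
Start: key:Wendy, bag:Quinn, watch:Quinn
Event 1 (give bag: Quinn -> Ivan). State: key:Wendy, bag:Ivan, watch:Quinn
Event 2 (give watch: Quinn -> Wendy). State: key:Wendy, bag:Ivan, watch:Wendy
Event 3 (give watch: Wendy -> Ivan). State: key:Wendy, bag:Ivan, watch:Ivan
Event 4 (swap bag<->key: now bag:Wendy, key:Ivan). State: key:Ivan, bag:Wendy, watch:Ivan
Event 5 (give watch: Ivan -> Wendy). State: key:Ivan, bag:Wendy, watch:Wendy
Event 6 (give bag: Wendy -> Ivan). State: key:Ivan, bag:Ivan, watch:Wendy
Event 7 (swap bag<->watch: now bag:Wendy, watch:Ivan). State: key:Ivan, bag:Wendy, watch:Ivan
Event 8 (swap bag<->watch: now bag:Ivan, watch:Wendy). State: key:Ivan, bag:Ivan, watch:Wendy
Event 9 (give key: Ivan -> Wendy). State: key:Wendy, bag:Ivan, watch:Wendy
Event 10 (give bag: Ivan -> Quinn). State: key:Wendy, bag:Quinn, watch:Wendy
Event 11 (give watch: Wendy -> Quinn). State: key:Wendy, bag:Quinn, watch:Quinn

Final state: key:Wendy, bag:Quinn, watch:Quinn
The bag is held by Quinn.

Answer: Quinn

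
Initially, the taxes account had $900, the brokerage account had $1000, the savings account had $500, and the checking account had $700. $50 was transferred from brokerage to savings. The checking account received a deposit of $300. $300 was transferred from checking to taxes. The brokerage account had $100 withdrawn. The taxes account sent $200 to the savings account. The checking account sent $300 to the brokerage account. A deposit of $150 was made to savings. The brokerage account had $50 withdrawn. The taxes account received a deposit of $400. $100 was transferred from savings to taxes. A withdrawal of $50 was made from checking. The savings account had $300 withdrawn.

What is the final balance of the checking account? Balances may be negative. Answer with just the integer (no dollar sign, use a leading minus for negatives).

Tracking account balances step by step:
Start: taxes=900, brokerage=1000, savings=500, checking=700
Event 1 (transfer 50 brokerage -> savings): brokerage: 1000 - 50 = 950, savings: 500 + 50 = 550. Balances: taxes=900, brokerage=950, savings=550, checking=700
Event 2 (deposit 300 to checking): checking: 700 + 300 = 1000. Balances: taxes=900, brokerage=950, savings=550, checking=1000
Event 3 (transfer 300 checking -> taxes): checking: 1000 - 300 = 700, taxes: 900 + 300 = 1200. Balances: taxes=1200, brokerage=950, savings=550, checking=700
Event 4 (withdraw 100 from brokerage): brokerage: 950 - 100 = 850. Balances: taxes=1200, brokerage=850, savings=550, checking=700
Event 5 (transfer 200 taxes -> savings): taxes: 1200 - 200 = 1000, savings: 550 + 200 = 750. Balances: taxes=1000, brokerage=850, savings=750, checking=700
Event 6 (transfer 300 checking -> brokerage): checking: 700 - 300 = 400, brokerage: 850 + 300 = 1150. Balances: taxes=1000, brokerage=1150, savings=750, checking=400
Event 7 (deposit 150 to savings): savings: 750 + 150 = 900. Balances: taxes=1000, brokerage=1150, savings=900, checking=400
Event 8 (withdraw 50 from brokerage): brokerage: 1150 - 50 = 1100. Balances: taxes=1000, brokerage=1100, savings=900, checking=400
Event 9 (deposit 400 to taxes): taxes: 1000 + 400 = 1400. Balances: taxes=1400, brokerage=1100, savings=900, checking=400
Event 10 (transfer 100 savings -> taxes): savings: 900 - 100 = 800, taxes: 1400 + 100 = 1500. Balances: taxes=1500, brokerage=1100, savings=800, checking=400
Event 11 (withdraw 50 from checking): checking: 400 - 50 = 350. Balances: taxes=1500, brokerage=1100, savings=800, checking=350
Event 12 (withdraw 300 from savings): savings: 800 - 300 = 500. Balances: taxes=1500, brokerage=1100, savings=500, checking=350

Final balance of checking: 350

Answer: 350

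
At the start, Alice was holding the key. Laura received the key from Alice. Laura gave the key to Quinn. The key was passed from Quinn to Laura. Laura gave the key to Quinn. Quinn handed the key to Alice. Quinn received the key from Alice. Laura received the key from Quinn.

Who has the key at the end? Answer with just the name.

Answer: Laura

Derivation:
Tracking the key through each event:
Start: Alice has the key.
After event 1: Laura has the key.
After event 2: Quinn has the key.
After event 3: Laura has the key.
After event 4: Quinn has the key.
After event 5: Alice has the key.
After event 6: Quinn has the key.
After event 7: Laura has the key.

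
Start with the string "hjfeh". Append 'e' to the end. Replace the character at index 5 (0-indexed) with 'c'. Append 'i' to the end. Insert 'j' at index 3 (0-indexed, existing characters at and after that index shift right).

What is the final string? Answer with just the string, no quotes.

Answer: hjfjehci

Derivation:
Applying each edit step by step:
Start: "hjfeh"
Op 1 (append 'e'): "hjfeh" -> "hjfehe"
Op 2 (replace idx 5: 'e' -> 'c'): "hjfehe" -> "hjfehc"
Op 3 (append 'i'): "hjfehc" -> "hjfehci"
Op 4 (insert 'j' at idx 3): "hjfehci" -> "hjfjehci"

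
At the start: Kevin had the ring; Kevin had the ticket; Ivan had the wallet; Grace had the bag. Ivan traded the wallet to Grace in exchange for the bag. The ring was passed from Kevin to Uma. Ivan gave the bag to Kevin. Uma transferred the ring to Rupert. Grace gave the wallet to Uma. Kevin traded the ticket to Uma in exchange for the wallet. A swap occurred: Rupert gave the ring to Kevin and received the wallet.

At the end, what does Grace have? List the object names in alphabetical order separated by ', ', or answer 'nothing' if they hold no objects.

Tracking all object holders:
Start: ring:Kevin, ticket:Kevin, wallet:Ivan, bag:Grace
Event 1 (swap wallet<->bag: now wallet:Grace, bag:Ivan). State: ring:Kevin, ticket:Kevin, wallet:Grace, bag:Ivan
Event 2 (give ring: Kevin -> Uma). State: ring:Uma, ticket:Kevin, wallet:Grace, bag:Ivan
Event 3 (give bag: Ivan -> Kevin). State: ring:Uma, ticket:Kevin, wallet:Grace, bag:Kevin
Event 4 (give ring: Uma -> Rupert). State: ring:Rupert, ticket:Kevin, wallet:Grace, bag:Kevin
Event 5 (give wallet: Grace -> Uma). State: ring:Rupert, ticket:Kevin, wallet:Uma, bag:Kevin
Event 6 (swap ticket<->wallet: now ticket:Uma, wallet:Kevin). State: ring:Rupert, ticket:Uma, wallet:Kevin, bag:Kevin
Event 7 (swap ring<->wallet: now ring:Kevin, wallet:Rupert). State: ring:Kevin, ticket:Uma, wallet:Rupert, bag:Kevin

Final state: ring:Kevin, ticket:Uma, wallet:Rupert, bag:Kevin
Grace holds: (nothing).

Answer: nothing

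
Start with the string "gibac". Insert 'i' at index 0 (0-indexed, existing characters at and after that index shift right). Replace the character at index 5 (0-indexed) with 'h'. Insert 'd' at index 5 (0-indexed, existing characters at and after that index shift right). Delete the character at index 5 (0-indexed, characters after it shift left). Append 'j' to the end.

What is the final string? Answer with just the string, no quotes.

Applying each edit step by step:
Start: "gibac"
Op 1 (insert 'i' at idx 0): "gibac" -> "igibac"
Op 2 (replace idx 5: 'c' -> 'h'): "igibac" -> "igibah"
Op 3 (insert 'd' at idx 5): "igibah" -> "igibadh"
Op 4 (delete idx 5 = 'd'): "igibadh" -> "igibah"
Op 5 (append 'j'): "igibah" -> "igibahj"

Answer: igibahj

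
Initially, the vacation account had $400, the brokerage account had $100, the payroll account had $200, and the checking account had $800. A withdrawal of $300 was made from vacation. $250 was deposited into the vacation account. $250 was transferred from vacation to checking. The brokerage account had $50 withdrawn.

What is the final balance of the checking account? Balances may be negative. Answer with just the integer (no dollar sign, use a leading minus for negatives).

Tracking account balances step by step:
Start: vacation=400, brokerage=100, payroll=200, checking=800
Event 1 (withdraw 300 from vacation): vacation: 400 - 300 = 100. Balances: vacation=100, brokerage=100, payroll=200, checking=800
Event 2 (deposit 250 to vacation): vacation: 100 + 250 = 350. Balances: vacation=350, brokerage=100, payroll=200, checking=800
Event 3 (transfer 250 vacation -> checking): vacation: 350 - 250 = 100, checking: 800 + 250 = 1050. Balances: vacation=100, brokerage=100, payroll=200, checking=1050
Event 4 (withdraw 50 from brokerage): brokerage: 100 - 50 = 50. Balances: vacation=100, brokerage=50, payroll=200, checking=1050

Final balance of checking: 1050

Answer: 1050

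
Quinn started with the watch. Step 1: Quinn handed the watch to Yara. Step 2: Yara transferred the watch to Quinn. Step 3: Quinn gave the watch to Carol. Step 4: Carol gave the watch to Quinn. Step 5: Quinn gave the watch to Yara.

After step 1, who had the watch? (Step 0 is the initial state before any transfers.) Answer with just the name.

Tracking the watch holder through step 1:
After step 0 (start): Quinn
After step 1: Yara

At step 1, the holder is Yara.

Answer: Yara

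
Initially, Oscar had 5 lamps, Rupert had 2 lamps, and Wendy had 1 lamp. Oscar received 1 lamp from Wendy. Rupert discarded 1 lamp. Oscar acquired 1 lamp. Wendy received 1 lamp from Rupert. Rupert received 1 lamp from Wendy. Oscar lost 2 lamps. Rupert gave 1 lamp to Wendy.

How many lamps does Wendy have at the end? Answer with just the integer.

Answer: 1

Derivation:
Tracking counts step by step:
Start: Oscar=5, Rupert=2, Wendy=1
Event 1 (Wendy -> Oscar, 1): Wendy: 1 -> 0, Oscar: 5 -> 6. State: Oscar=6, Rupert=2, Wendy=0
Event 2 (Rupert -1): Rupert: 2 -> 1. State: Oscar=6, Rupert=1, Wendy=0
Event 3 (Oscar +1): Oscar: 6 -> 7. State: Oscar=7, Rupert=1, Wendy=0
Event 4 (Rupert -> Wendy, 1): Rupert: 1 -> 0, Wendy: 0 -> 1. State: Oscar=7, Rupert=0, Wendy=1
Event 5 (Wendy -> Rupert, 1): Wendy: 1 -> 0, Rupert: 0 -> 1. State: Oscar=7, Rupert=1, Wendy=0
Event 6 (Oscar -2): Oscar: 7 -> 5. State: Oscar=5, Rupert=1, Wendy=0
Event 7 (Rupert -> Wendy, 1): Rupert: 1 -> 0, Wendy: 0 -> 1. State: Oscar=5, Rupert=0, Wendy=1

Wendy's final count: 1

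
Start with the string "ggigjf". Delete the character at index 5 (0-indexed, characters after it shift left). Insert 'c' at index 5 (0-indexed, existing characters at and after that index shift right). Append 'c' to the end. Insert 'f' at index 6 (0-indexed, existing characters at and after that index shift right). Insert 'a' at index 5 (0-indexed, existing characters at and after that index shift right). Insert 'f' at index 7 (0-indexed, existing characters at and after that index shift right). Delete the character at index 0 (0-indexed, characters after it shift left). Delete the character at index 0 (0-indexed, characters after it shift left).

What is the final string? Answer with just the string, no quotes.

Applying each edit step by step:
Start: "ggigjf"
Op 1 (delete idx 5 = 'f'): "ggigjf" -> "ggigj"
Op 2 (insert 'c' at idx 5): "ggigj" -> "ggigjc"
Op 3 (append 'c'): "ggigjc" -> "ggigjcc"
Op 4 (insert 'f' at idx 6): "ggigjcc" -> "ggigjcfc"
Op 5 (insert 'a' at idx 5): "ggigjcfc" -> "ggigjacfc"
Op 6 (insert 'f' at idx 7): "ggigjacfc" -> "ggigjacffc"
Op 7 (delete idx 0 = 'g'): "ggigjacffc" -> "gigjacffc"
Op 8 (delete idx 0 = 'g'): "gigjacffc" -> "igjacffc"

Answer: igjacffc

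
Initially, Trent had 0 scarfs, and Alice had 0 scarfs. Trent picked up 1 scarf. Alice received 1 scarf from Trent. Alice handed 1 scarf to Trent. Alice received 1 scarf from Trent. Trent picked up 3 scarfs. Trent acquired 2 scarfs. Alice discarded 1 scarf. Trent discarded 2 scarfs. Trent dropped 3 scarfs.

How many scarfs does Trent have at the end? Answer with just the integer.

Tracking counts step by step:
Start: Trent=0, Alice=0
Event 1 (Trent +1): Trent: 0 -> 1. State: Trent=1, Alice=0
Event 2 (Trent -> Alice, 1): Trent: 1 -> 0, Alice: 0 -> 1. State: Trent=0, Alice=1
Event 3 (Alice -> Trent, 1): Alice: 1 -> 0, Trent: 0 -> 1. State: Trent=1, Alice=0
Event 4 (Trent -> Alice, 1): Trent: 1 -> 0, Alice: 0 -> 1. State: Trent=0, Alice=1
Event 5 (Trent +3): Trent: 0 -> 3. State: Trent=3, Alice=1
Event 6 (Trent +2): Trent: 3 -> 5. State: Trent=5, Alice=1
Event 7 (Alice -1): Alice: 1 -> 0. State: Trent=5, Alice=0
Event 8 (Trent -2): Trent: 5 -> 3. State: Trent=3, Alice=0
Event 9 (Trent -3): Trent: 3 -> 0. State: Trent=0, Alice=0

Trent's final count: 0

Answer: 0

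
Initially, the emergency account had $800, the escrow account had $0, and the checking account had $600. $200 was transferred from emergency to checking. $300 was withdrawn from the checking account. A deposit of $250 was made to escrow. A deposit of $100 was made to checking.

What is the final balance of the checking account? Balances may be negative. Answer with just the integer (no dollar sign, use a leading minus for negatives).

Answer: 600

Derivation:
Tracking account balances step by step:
Start: emergency=800, escrow=0, checking=600
Event 1 (transfer 200 emergency -> checking): emergency: 800 - 200 = 600, checking: 600 + 200 = 800. Balances: emergency=600, escrow=0, checking=800
Event 2 (withdraw 300 from checking): checking: 800 - 300 = 500. Balances: emergency=600, escrow=0, checking=500
Event 3 (deposit 250 to escrow): escrow: 0 + 250 = 250. Balances: emergency=600, escrow=250, checking=500
Event 4 (deposit 100 to checking): checking: 500 + 100 = 600. Balances: emergency=600, escrow=250, checking=600

Final balance of checking: 600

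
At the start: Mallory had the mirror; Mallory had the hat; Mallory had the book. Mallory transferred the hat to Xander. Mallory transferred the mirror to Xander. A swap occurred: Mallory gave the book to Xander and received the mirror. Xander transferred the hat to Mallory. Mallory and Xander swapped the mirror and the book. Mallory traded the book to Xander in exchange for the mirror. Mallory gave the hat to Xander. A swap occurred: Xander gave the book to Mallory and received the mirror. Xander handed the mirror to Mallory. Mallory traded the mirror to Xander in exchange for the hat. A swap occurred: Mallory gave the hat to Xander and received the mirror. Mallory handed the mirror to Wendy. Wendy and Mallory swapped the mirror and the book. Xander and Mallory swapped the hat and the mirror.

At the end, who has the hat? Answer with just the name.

Tracking all object holders:
Start: mirror:Mallory, hat:Mallory, book:Mallory
Event 1 (give hat: Mallory -> Xander). State: mirror:Mallory, hat:Xander, book:Mallory
Event 2 (give mirror: Mallory -> Xander). State: mirror:Xander, hat:Xander, book:Mallory
Event 3 (swap book<->mirror: now book:Xander, mirror:Mallory). State: mirror:Mallory, hat:Xander, book:Xander
Event 4 (give hat: Xander -> Mallory). State: mirror:Mallory, hat:Mallory, book:Xander
Event 5 (swap mirror<->book: now mirror:Xander, book:Mallory). State: mirror:Xander, hat:Mallory, book:Mallory
Event 6 (swap book<->mirror: now book:Xander, mirror:Mallory). State: mirror:Mallory, hat:Mallory, book:Xander
Event 7 (give hat: Mallory -> Xander). State: mirror:Mallory, hat:Xander, book:Xander
Event 8 (swap book<->mirror: now book:Mallory, mirror:Xander). State: mirror:Xander, hat:Xander, book:Mallory
Event 9 (give mirror: Xander -> Mallory). State: mirror:Mallory, hat:Xander, book:Mallory
Event 10 (swap mirror<->hat: now mirror:Xander, hat:Mallory). State: mirror:Xander, hat:Mallory, book:Mallory
Event 11 (swap hat<->mirror: now hat:Xander, mirror:Mallory). State: mirror:Mallory, hat:Xander, book:Mallory
Event 12 (give mirror: Mallory -> Wendy). State: mirror:Wendy, hat:Xander, book:Mallory
Event 13 (swap mirror<->book: now mirror:Mallory, book:Wendy). State: mirror:Mallory, hat:Xander, book:Wendy
Event 14 (swap hat<->mirror: now hat:Mallory, mirror:Xander). State: mirror:Xander, hat:Mallory, book:Wendy

Final state: mirror:Xander, hat:Mallory, book:Wendy
The hat is held by Mallory.

Answer: Mallory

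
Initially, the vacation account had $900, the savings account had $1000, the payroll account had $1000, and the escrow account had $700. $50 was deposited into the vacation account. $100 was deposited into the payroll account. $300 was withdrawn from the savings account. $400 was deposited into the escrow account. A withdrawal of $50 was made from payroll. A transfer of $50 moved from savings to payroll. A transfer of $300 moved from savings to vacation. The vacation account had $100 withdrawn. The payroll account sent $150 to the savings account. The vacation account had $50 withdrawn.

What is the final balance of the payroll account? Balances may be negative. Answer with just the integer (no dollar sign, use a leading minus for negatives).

Answer: 950

Derivation:
Tracking account balances step by step:
Start: vacation=900, savings=1000, payroll=1000, escrow=700
Event 1 (deposit 50 to vacation): vacation: 900 + 50 = 950. Balances: vacation=950, savings=1000, payroll=1000, escrow=700
Event 2 (deposit 100 to payroll): payroll: 1000 + 100 = 1100. Balances: vacation=950, savings=1000, payroll=1100, escrow=700
Event 3 (withdraw 300 from savings): savings: 1000 - 300 = 700. Balances: vacation=950, savings=700, payroll=1100, escrow=700
Event 4 (deposit 400 to escrow): escrow: 700 + 400 = 1100. Balances: vacation=950, savings=700, payroll=1100, escrow=1100
Event 5 (withdraw 50 from payroll): payroll: 1100 - 50 = 1050. Balances: vacation=950, savings=700, payroll=1050, escrow=1100
Event 6 (transfer 50 savings -> payroll): savings: 700 - 50 = 650, payroll: 1050 + 50 = 1100. Balances: vacation=950, savings=650, payroll=1100, escrow=1100
Event 7 (transfer 300 savings -> vacation): savings: 650 - 300 = 350, vacation: 950 + 300 = 1250. Balances: vacation=1250, savings=350, payroll=1100, escrow=1100
Event 8 (withdraw 100 from vacation): vacation: 1250 - 100 = 1150. Balances: vacation=1150, savings=350, payroll=1100, escrow=1100
Event 9 (transfer 150 payroll -> savings): payroll: 1100 - 150 = 950, savings: 350 + 150 = 500. Balances: vacation=1150, savings=500, payroll=950, escrow=1100
Event 10 (withdraw 50 from vacation): vacation: 1150 - 50 = 1100. Balances: vacation=1100, savings=500, payroll=950, escrow=1100

Final balance of payroll: 950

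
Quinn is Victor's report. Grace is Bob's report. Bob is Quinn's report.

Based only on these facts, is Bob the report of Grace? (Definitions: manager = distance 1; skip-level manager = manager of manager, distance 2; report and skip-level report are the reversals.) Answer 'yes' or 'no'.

Reconstructing the manager chain from the given facts:
  Victor -> Quinn -> Bob -> Grace
(each arrow means 'manager of the next')
Positions in the chain (0 = top):
  position of Victor: 0
  position of Quinn: 1
  position of Bob: 2
  position of Grace: 3

Bob is at position 2, Grace is at position 3; signed distance (j - i) = 1.
'report' requires j - i = -1. Actual distance is 1, so the relation does NOT hold.

Answer: no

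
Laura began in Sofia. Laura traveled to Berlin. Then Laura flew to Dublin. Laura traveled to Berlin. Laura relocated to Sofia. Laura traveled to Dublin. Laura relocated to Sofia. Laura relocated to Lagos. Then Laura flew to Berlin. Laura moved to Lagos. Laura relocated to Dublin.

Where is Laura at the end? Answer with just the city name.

Tracking Laura's location:
Start: Laura is in Sofia.
After move 1: Sofia -> Berlin. Laura is in Berlin.
After move 2: Berlin -> Dublin. Laura is in Dublin.
After move 3: Dublin -> Berlin. Laura is in Berlin.
After move 4: Berlin -> Sofia. Laura is in Sofia.
After move 5: Sofia -> Dublin. Laura is in Dublin.
After move 6: Dublin -> Sofia. Laura is in Sofia.
After move 7: Sofia -> Lagos. Laura is in Lagos.
After move 8: Lagos -> Berlin. Laura is in Berlin.
After move 9: Berlin -> Lagos. Laura is in Lagos.
After move 10: Lagos -> Dublin. Laura is in Dublin.

Answer: Dublin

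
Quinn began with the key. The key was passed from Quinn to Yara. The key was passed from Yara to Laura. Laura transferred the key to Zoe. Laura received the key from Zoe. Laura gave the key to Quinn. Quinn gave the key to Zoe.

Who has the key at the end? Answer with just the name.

Answer: Zoe

Derivation:
Tracking the key through each event:
Start: Quinn has the key.
After event 1: Yara has the key.
After event 2: Laura has the key.
After event 3: Zoe has the key.
After event 4: Laura has the key.
After event 5: Quinn has the key.
After event 6: Zoe has the key.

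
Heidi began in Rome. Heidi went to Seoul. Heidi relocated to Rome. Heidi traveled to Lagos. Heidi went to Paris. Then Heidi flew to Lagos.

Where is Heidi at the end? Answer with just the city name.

Tracking Heidi's location:
Start: Heidi is in Rome.
After move 1: Rome -> Seoul. Heidi is in Seoul.
After move 2: Seoul -> Rome. Heidi is in Rome.
After move 3: Rome -> Lagos. Heidi is in Lagos.
After move 4: Lagos -> Paris. Heidi is in Paris.
After move 5: Paris -> Lagos. Heidi is in Lagos.

Answer: Lagos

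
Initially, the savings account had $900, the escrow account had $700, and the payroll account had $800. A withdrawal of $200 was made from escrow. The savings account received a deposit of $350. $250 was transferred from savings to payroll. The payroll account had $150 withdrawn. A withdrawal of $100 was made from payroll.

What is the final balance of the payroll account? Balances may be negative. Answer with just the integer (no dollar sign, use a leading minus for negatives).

Tracking account balances step by step:
Start: savings=900, escrow=700, payroll=800
Event 1 (withdraw 200 from escrow): escrow: 700 - 200 = 500. Balances: savings=900, escrow=500, payroll=800
Event 2 (deposit 350 to savings): savings: 900 + 350 = 1250. Balances: savings=1250, escrow=500, payroll=800
Event 3 (transfer 250 savings -> payroll): savings: 1250 - 250 = 1000, payroll: 800 + 250 = 1050. Balances: savings=1000, escrow=500, payroll=1050
Event 4 (withdraw 150 from payroll): payroll: 1050 - 150 = 900. Balances: savings=1000, escrow=500, payroll=900
Event 5 (withdraw 100 from payroll): payroll: 900 - 100 = 800. Balances: savings=1000, escrow=500, payroll=800

Final balance of payroll: 800

Answer: 800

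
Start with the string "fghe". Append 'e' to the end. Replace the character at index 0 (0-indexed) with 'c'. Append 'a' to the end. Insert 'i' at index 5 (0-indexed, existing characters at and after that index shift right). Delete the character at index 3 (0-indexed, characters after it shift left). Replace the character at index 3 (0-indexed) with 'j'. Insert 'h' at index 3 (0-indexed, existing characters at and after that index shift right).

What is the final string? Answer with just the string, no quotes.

Answer: cghhjia

Derivation:
Applying each edit step by step:
Start: "fghe"
Op 1 (append 'e'): "fghe" -> "fghee"
Op 2 (replace idx 0: 'f' -> 'c'): "fghee" -> "cghee"
Op 3 (append 'a'): "cghee" -> "cgheea"
Op 4 (insert 'i' at idx 5): "cgheea" -> "cgheeia"
Op 5 (delete idx 3 = 'e'): "cgheeia" -> "cgheia"
Op 6 (replace idx 3: 'e' -> 'j'): "cgheia" -> "cghjia"
Op 7 (insert 'h' at idx 3): "cghjia" -> "cghhjia"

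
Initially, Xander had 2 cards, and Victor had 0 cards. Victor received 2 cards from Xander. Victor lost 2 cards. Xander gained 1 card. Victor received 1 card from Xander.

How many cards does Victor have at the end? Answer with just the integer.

Answer: 1

Derivation:
Tracking counts step by step:
Start: Xander=2, Victor=0
Event 1 (Xander -> Victor, 2): Xander: 2 -> 0, Victor: 0 -> 2. State: Xander=0, Victor=2
Event 2 (Victor -2): Victor: 2 -> 0. State: Xander=0, Victor=0
Event 3 (Xander +1): Xander: 0 -> 1. State: Xander=1, Victor=0
Event 4 (Xander -> Victor, 1): Xander: 1 -> 0, Victor: 0 -> 1. State: Xander=0, Victor=1

Victor's final count: 1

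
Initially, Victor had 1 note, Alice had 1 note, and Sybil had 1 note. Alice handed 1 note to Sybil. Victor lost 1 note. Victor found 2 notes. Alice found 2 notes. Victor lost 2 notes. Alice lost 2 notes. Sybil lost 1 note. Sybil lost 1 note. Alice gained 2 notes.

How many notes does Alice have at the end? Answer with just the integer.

Tracking counts step by step:
Start: Victor=1, Alice=1, Sybil=1
Event 1 (Alice -> Sybil, 1): Alice: 1 -> 0, Sybil: 1 -> 2. State: Victor=1, Alice=0, Sybil=2
Event 2 (Victor -1): Victor: 1 -> 0. State: Victor=0, Alice=0, Sybil=2
Event 3 (Victor +2): Victor: 0 -> 2. State: Victor=2, Alice=0, Sybil=2
Event 4 (Alice +2): Alice: 0 -> 2. State: Victor=2, Alice=2, Sybil=2
Event 5 (Victor -2): Victor: 2 -> 0. State: Victor=0, Alice=2, Sybil=2
Event 6 (Alice -2): Alice: 2 -> 0. State: Victor=0, Alice=0, Sybil=2
Event 7 (Sybil -1): Sybil: 2 -> 1. State: Victor=0, Alice=0, Sybil=1
Event 8 (Sybil -1): Sybil: 1 -> 0. State: Victor=0, Alice=0, Sybil=0
Event 9 (Alice +2): Alice: 0 -> 2. State: Victor=0, Alice=2, Sybil=0

Alice's final count: 2

Answer: 2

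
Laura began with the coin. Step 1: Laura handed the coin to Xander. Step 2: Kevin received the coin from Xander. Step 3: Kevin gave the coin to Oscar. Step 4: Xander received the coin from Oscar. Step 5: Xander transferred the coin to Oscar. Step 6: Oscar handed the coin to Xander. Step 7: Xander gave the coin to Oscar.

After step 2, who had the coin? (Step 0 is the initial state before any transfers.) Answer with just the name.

Tracking the coin holder through step 2:
After step 0 (start): Laura
After step 1: Xander
After step 2: Kevin

At step 2, the holder is Kevin.

Answer: Kevin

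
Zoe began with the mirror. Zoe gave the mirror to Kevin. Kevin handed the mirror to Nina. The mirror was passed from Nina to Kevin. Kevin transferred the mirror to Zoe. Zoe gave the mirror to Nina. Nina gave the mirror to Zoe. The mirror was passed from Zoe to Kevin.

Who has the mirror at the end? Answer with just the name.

Answer: Kevin

Derivation:
Tracking the mirror through each event:
Start: Zoe has the mirror.
After event 1: Kevin has the mirror.
After event 2: Nina has the mirror.
After event 3: Kevin has the mirror.
After event 4: Zoe has the mirror.
After event 5: Nina has the mirror.
After event 6: Zoe has the mirror.
After event 7: Kevin has the mirror.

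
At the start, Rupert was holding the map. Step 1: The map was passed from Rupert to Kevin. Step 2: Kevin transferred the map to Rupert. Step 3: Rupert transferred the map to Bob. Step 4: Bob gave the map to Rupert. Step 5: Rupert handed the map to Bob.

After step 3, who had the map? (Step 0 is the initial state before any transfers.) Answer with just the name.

Answer: Bob

Derivation:
Tracking the map holder through step 3:
After step 0 (start): Rupert
After step 1: Kevin
After step 2: Rupert
After step 3: Bob

At step 3, the holder is Bob.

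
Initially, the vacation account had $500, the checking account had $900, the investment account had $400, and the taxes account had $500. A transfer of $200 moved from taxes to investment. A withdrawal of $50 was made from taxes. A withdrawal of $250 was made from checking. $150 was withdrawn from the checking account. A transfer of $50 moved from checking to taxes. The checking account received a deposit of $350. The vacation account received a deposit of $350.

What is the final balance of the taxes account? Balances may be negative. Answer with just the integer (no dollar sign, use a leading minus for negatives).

Answer: 300

Derivation:
Tracking account balances step by step:
Start: vacation=500, checking=900, investment=400, taxes=500
Event 1 (transfer 200 taxes -> investment): taxes: 500 - 200 = 300, investment: 400 + 200 = 600. Balances: vacation=500, checking=900, investment=600, taxes=300
Event 2 (withdraw 50 from taxes): taxes: 300 - 50 = 250. Balances: vacation=500, checking=900, investment=600, taxes=250
Event 3 (withdraw 250 from checking): checking: 900 - 250 = 650. Balances: vacation=500, checking=650, investment=600, taxes=250
Event 4 (withdraw 150 from checking): checking: 650 - 150 = 500. Balances: vacation=500, checking=500, investment=600, taxes=250
Event 5 (transfer 50 checking -> taxes): checking: 500 - 50 = 450, taxes: 250 + 50 = 300. Balances: vacation=500, checking=450, investment=600, taxes=300
Event 6 (deposit 350 to checking): checking: 450 + 350 = 800. Balances: vacation=500, checking=800, investment=600, taxes=300
Event 7 (deposit 350 to vacation): vacation: 500 + 350 = 850. Balances: vacation=850, checking=800, investment=600, taxes=300

Final balance of taxes: 300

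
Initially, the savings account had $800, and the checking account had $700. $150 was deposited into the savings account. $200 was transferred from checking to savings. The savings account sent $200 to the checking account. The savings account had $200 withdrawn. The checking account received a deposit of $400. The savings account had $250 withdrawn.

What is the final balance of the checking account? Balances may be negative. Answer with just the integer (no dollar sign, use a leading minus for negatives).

Tracking account balances step by step:
Start: savings=800, checking=700
Event 1 (deposit 150 to savings): savings: 800 + 150 = 950. Balances: savings=950, checking=700
Event 2 (transfer 200 checking -> savings): checking: 700 - 200 = 500, savings: 950 + 200 = 1150. Balances: savings=1150, checking=500
Event 3 (transfer 200 savings -> checking): savings: 1150 - 200 = 950, checking: 500 + 200 = 700. Balances: savings=950, checking=700
Event 4 (withdraw 200 from savings): savings: 950 - 200 = 750. Balances: savings=750, checking=700
Event 5 (deposit 400 to checking): checking: 700 + 400 = 1100. Balances: savings=750, checking=1100
Event 6 (withdraw 250 from savings): savings: 750 - 250 = 500. Balances: savings=500, checking=1100

Final balance of checking: 1100

Answer: 1100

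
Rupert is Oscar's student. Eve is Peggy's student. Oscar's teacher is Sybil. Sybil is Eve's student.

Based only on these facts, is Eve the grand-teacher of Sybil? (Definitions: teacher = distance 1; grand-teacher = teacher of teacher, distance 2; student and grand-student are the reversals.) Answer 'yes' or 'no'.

Answer: no

Derivation:
Reconstructing the teacher chain from the given facts:
  Peggy -> Eve -> Sybil -> Oscar -> Rupert
(each arrow means 'teacher of the next')
Positions in the chain (0 = top):
  position of Peggy: 0
  position of Eve: 1
  position of Sybil: 2
  position of Oscar: 3
  position of Rupert: 4

Eve is at position 1, Sybil is at position 2; signed distance (j - i) = 1.
'grand-teacher' requires j - i = 2. Actual distance is 1, so the relation does NOT hold.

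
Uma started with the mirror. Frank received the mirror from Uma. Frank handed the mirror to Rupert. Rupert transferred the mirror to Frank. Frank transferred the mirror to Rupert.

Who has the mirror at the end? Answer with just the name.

Tracking the mirror through each event:
Start: Uma has the mirror.
After event 1: Frank has the mirror.
After event 2: Rupert has the mirror.
After event 3: Frank has the mirror.
After event 4: Rupert has the mirror.

Answer: Rupert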